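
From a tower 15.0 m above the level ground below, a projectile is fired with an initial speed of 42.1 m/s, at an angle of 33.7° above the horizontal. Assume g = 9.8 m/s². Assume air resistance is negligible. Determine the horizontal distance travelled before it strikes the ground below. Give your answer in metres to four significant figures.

187.0 m

Resolve: vₓ = 42.10 cos 33.7° = 35.03 m/s and v_y0 = 42.10 sin 33.7° = 23.36 m/s.
Vertical motion (up positive, ground at y = 0): 4.900 t² − (23.36) t − 15.0 = 0, so t = (23.36 + √(23.36² + 2·9.80·15.0)) / 9.80 = (23.36 + 28.98) / 9.80 = 5.340 s.
Horizontal distance: R = vₓ t = 35.03 × 5.340 = 187.0 m.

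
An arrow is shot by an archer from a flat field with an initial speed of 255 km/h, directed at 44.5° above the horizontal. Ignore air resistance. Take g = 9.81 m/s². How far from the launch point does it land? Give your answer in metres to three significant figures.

511 m

Convert: 255 km/h = 255/3.6 = 70.83 m/s.
vₓ = 70.83 cos 44.5° = 50.52 m/s; v_y0 = 70.83 sin 44.5° = 49.65 m/s.
Flight time T = 2 v_y0 / g = 10.12 s.
Range: R = vₓ T = 50.52 × 10.12 = 511.4 m.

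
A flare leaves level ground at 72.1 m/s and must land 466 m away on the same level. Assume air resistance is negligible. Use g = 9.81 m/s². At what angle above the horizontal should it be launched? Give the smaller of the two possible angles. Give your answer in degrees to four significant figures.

30.78°

R = v₀² sin 2θ / g gives sin 2θ = gR/v₀² = 9.81·466/72.1² = 0.8794.
2θ = 61.57° or 180° − 61.57° = 118.4°, so θ = 30.78° or 59.22°.
The smaller angle is 30.78°.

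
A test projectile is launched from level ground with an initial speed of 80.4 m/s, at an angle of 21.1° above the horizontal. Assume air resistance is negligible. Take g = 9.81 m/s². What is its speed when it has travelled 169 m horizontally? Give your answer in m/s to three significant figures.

Components: vₓ = 80.40 cos 21.1° = 75.01 m/s, v_y0 = 80.40 sin 21.1° = 28.94 m/s.
x = vₓ t ⇒ t = 169/75.01 = 2.253 s.
Vertical velocity there: v_y = v_y0 − g t = 28.94 − 9.81 × 2.253 = 6.841 m/s.
Speed: √(vₓ² + v_y²) = √(75.01² + 6.841²) = 75.32 m/s.

75.3 m/s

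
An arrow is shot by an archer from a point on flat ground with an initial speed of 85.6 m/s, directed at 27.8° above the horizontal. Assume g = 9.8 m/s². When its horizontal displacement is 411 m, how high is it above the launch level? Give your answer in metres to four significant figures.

vₓ = 85.60 cos 27.8° = 75.72 m/s; v_y0 = 85.60 sin 27.8° = 39.92 m/s.
Time to reach x = 411 m: t = x/vₓ = 411/75.72 = 5.428 s.
Height: y = v_y0 t − ½ g t² = 39.92 × 5.428 − 4.900 × 5.428² = 216.7 − 144.4 = 72.33 m.

72.33 m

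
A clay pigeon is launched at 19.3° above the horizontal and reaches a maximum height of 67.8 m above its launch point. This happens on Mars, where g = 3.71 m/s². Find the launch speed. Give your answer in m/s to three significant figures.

At the peak v_y = 0, so v_y0 = √(2gH) = √(2 × 3.71 × 67.8) = 22.43 m/s.
v_y0 = v₀ sin θ ⇒ v₀ = 22.43 / sin 19.3° = 67.86 m/s.

67.9 m/s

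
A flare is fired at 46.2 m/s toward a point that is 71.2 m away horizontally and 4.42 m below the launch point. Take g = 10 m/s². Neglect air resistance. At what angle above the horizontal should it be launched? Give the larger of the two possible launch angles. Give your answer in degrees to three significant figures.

Trajectory: y = x tanθ − g x² (1 + tan²θ)/(2v₀²). With x = 71.2, y = −4.42, v₀ = 46.2, g = 10.0:
11.88 tan²θ − 71.2 tanθ + (7.455) = 0.
tanθ = [71.2 ± √(71.2² − 4 × 11.88 × (7.455))] / (2 × 11.88) = (71.2 ± 68.67) / 23.75, giving tanθ = 0.1066 or 5.889.
θ = 6.085° or 80.36°; the larger is 80.36°.

80.4°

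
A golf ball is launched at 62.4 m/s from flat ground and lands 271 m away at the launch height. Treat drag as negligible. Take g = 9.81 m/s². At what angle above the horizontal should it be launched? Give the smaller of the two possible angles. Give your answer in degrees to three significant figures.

From R = (v₀²/g) sin 2θ: sin 2θ = 9.81 × 271 / 3893.8 = 0.6828.
2θ = 43.06° or 180° − 43.06° = 136.9°, so θ = 21.53° or 68.47°.
The smaller angle is 21.53°.

21.5°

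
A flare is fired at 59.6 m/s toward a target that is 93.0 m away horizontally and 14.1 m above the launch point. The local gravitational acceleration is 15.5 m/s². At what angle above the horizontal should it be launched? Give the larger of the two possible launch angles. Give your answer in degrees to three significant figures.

77.6°

Trajectory: y = x tanθ − g x² (1 + tan²θ)/(2v₀²). With x = 93.0, y = 14.1, v₀ = 59.6, g = 15.5:
18.87 tan²θ − 93.0 tanθ + (32.97) = 0.
tanθ = [93.0 ± √(93.0² − 4 × 18.87 × (32.97))] / (2 × 18.87) = (93.0 ± 78.49) / 37.74, giving tanθ = 0.3845 or 4.544.
θ = 21.03° or 77.59°; the larger is 77.59°.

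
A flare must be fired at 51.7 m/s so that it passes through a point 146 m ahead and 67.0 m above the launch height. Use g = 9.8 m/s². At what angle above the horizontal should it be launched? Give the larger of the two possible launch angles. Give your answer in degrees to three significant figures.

Trajectory: y = x tanθ − g x² (1 + tan²θ)/(2v₀²). With x = 146, y = 67.0, v₀ = 51.7, g = 9.80:
39.08 tan²θ − 146 tanθ + (106.1) = 0.
tanθ = [146 ± √(146² − 4 × 39.08 × (106.1))] / (2 × 39.08) = (146 ± 68.81) / 78.15, giving tanθ = 0.9876 or 2.749.
θ = 44.64° or 70.01°; the larger is 70.01°.

70.0°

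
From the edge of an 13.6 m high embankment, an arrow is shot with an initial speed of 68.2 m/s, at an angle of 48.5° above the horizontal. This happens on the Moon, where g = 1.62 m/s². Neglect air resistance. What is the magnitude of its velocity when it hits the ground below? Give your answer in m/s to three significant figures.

68.5 m/s

vₓ = 68.20 cos 48.5° = 45.19 m/s; v_y0 = 68.20 sin 48.5° = 51.08 m/s.
With up positive and y = 0 at the ground: y(t) = 13.6 + (51.08) t − 0.8100 t². Setting y = 0 and taking the positive root: t = [51.08 + √(51.08² + 2·1.62·13.6)] / 1.62 = (51.08 + 51.51) / 1.62 = 63.33 s.
Vertical velocity at impact: v_y = v_y0 − g t = 51.08 − 1.62 × 63.33 = −51.51 m/s.
Speed: |v| = √(vₓ² + v_y²) = √(45.19² + 51.51²) = 68.52 m/s.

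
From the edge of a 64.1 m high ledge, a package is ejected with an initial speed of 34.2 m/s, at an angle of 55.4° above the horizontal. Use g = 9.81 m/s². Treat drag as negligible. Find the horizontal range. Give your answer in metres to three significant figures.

145 m

vₓ = 34.20 cos 55.4° = 19.42 m/s; v_y0 = 34.20 sin 55.4° = 28.15 m/s.
Vertical motion (up positive, ground at y = 0): 4.905 t² − (28.15) t − 64.1 = 0, so t = (28.15 + √(28.15² + 2·9.81·64.1)) / 9.81 = (28.15 + 45.28) / 9.81 = 7.485 s.
Horizontal distance: R = vₓ t = 19.42 × 7.485 = 145.4 m.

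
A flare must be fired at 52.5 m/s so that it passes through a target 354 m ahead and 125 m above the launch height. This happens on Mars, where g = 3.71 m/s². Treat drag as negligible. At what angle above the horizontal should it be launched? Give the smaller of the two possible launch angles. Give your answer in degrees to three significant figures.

Trajectory: y = x tanθ − g x² (1 + tan²θ)/(2v₀²). With x = 354, y = 125, v₀ = 52.5, g = 3.71:
84.34 tan²θ − 354 tanθ + (209.3) = 0.
tanθ = [354 ± √(354² − 4 × 84.34 × (209.3))] / (2 × 84.34) = (354 ± 233.9) / 168.7, giving tanθ = 0.7122 or 3.485.
θ = 35.46° or 73.99°; the smaller is 35.46°.

35.5°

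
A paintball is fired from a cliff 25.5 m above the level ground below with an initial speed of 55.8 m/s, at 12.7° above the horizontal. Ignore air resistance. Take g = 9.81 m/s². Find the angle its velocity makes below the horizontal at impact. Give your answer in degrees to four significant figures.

vₓ = 55.80 cos 12.7° = 54.43 m/s; v_y0 = 55.80 sin 12.7° = 12.27 m/s.
Vertical motion (up positive, ground at y = 0): 4.905 t² − (12.27) t − 25.5 = 0, so t = (12.27 + √(12.27² + 2·9.81·25.5)) / 9.81 = (12.27 + 25.51) / 9.81 = 3.851 s.
At impact: v_y = v_y0 − g t = −25.51 m/s; vₓ = 54.43 m/s.
Angle below horizontal: arctan(|v_y|/vₓ) = arctan(25.51/54.43) = 25.11°.

25.11°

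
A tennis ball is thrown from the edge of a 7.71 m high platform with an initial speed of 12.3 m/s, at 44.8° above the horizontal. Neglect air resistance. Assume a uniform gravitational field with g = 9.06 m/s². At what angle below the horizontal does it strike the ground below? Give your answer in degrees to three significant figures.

59.2°

Resolve: vₓ = 12.30 cos 44.8° = 8.728 m/s and v_y0 = 12.30 sin 44.8° = 8.667 m/s.
With up positive and y = 0 at the ground: y(t) = 7.71 + (8.667) t − 4.530 t². Setting y = 0 and taking the positive root: t = [8.667 + √(8.667² + 2·9.06·7.71)] / 9.06 = (8.667 + 14.66) / 9.06 = 2.574 s.
At impact: v_y = v_y0 − g t = −14.66 m/s; vₓ = 8.728 m/s.
Angle below horizontal: arctan(|v_y|/vₓ) = arctan(14.66/8.728) = 59.23°.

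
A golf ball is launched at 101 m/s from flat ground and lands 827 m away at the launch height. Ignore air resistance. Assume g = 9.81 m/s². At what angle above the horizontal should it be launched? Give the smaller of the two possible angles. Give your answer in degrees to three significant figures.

Level-ground range R = v₀² sin(2θ)/g ⇒ sin(2θ) = gR/v₀² = 9.81 × 827 / 101² = 0.7953.
2θ = 52.68° or 180° − 52.68° = 127.3°, so θ = 26.34° or 63.66°.
The smaller angle is 26.34°.

26.3°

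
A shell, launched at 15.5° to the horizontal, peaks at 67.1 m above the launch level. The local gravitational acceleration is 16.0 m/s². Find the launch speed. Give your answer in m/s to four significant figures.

At the peak v_y = 0, so v_y0 = √(2gH) = √(2 × 16.0 × 67.1) = 46.34 m/s.
v_y0 = v₀ sin θ ⇒ v₀ = 46.34 / sin 15.5° = 173.4 m/s.

173.4 m/s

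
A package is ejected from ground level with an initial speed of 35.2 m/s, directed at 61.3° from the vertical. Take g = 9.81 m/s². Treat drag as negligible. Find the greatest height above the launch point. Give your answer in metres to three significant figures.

14.6 m

Resolve: vₓ = 35.20 sin 61.3° = 30.88 m/s and v_y0 = 35.20 cos 61.3° = 16.90 m/s.
Peak height H = v_y0² / (2g) = 285.74 / 19.62 = 14.56 m.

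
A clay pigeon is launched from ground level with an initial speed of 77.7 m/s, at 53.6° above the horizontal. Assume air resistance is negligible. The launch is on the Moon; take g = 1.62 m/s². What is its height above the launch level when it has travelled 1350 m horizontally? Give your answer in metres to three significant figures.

vₓ = 77.70 cos 53.6° = 46.11 m/s; v_y0 = 77.70 sin 53.6° = 62.54 m/s.
x = vₓ t ⇒ t = 1350/46.11 = 29.28 s.
Height: y = v_y0 t − ½ g t² = 62.54 × 29.28 − 0.8100 × 29.28² = 1831 − 694.4 = 1137 m.

1140 m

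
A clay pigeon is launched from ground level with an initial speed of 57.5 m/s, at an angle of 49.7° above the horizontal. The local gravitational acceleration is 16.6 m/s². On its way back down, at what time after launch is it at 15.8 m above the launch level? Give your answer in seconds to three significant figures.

Components: vₓ = 57.50 cos 49.7° = 37.19 m/s, v_y0 = 57.50 sin 49.7° = 43.85 m/s.
Set y = v_y0 t − ½ g t² = 15.8: 8.300 t² − 43.85 t + 15.8 = 0.
t = [43.85 ± √(43.85² − 2·16.6·15.8)] / 16.6 = (43.85 ± 37.40) / 16.6, so t = 0.3889 s or t = 4.895 s.
The descending-branch root is 4.895 s.

4.89 s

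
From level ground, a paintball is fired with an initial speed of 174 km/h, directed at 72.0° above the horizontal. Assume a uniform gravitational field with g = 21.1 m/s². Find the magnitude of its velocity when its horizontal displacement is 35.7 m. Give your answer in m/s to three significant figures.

15.6 m/s

Convert: 174 km/h = 174/3.6 = 48.33 m/s.
Horizontal component vₓ = 48.33 cos 72.0° = 14.94 m/s; vertical v_y0 = 48.33 sin 72.0° = 45.97 m/s.
At x = 35.7 m, t = x/vₓ = 35.7/14.94 = 2.390 s.
Vertical velocity there: v_y = v_y0 − g t = 45.97 − 21.1 × 2.390 = −4.466 m/s.
Speed: √(vₓ² + v_y²) = √(14.94² + 4.466²) = 15.59 m/s.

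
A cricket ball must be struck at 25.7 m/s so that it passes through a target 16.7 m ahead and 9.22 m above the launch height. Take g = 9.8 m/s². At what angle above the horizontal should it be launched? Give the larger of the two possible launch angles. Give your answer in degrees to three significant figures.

82.2°

Trajectory: y = x tanθ − g x² (1 + tan²θ)/(2v₀²). With x = 16.7, y = 9.22, v₀ = 25.7, g = 9.80:
2.069 tan²θ − 16.7 tanθ + (11.29) = 0.
tanθ = [16.7 ± √(16.7² − 4 × 2.069 × (11.29))] / (2 × 2.069) = (16.7 ± 13.62) / 4.138, giving tanθ = 0.7447 or 7.327.
θ = 36.67° or 82.23°; the larger is 82.23°.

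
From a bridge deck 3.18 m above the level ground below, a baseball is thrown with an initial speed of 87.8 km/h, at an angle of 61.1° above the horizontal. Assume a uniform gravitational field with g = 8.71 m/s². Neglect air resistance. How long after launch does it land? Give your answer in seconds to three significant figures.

5.05 s

Convert: 87.8 km/h = 87.8/3.6 = 24.39 m/s.
Resolve: vₓ = 24.39 cos 61.1° = 11.79 m/s and v_y0 = 24.39 sin 61.1° = 21.35 m/s.
Vertical motion (up positive, ground at y = 0): 4.355 t² − (21.35) t − 3.18 = 0, so t = (21.35 + √(21.35² + 2·8.71·3.18)) / 8.71 = (21.35 + 22.61) / 8.71 = 5.047 s.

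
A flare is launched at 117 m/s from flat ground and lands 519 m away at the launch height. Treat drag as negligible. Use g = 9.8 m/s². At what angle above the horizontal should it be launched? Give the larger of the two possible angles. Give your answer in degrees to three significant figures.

R = v₀² sin 2θ / g gives sin 2θ = gR/v₀² = 9.80·519/117² = 0.3716.
2θ = 21.81° or 180° − 21.81° = 158.2°, so θ = 10.91° or 79.09°.
The larger angle is 79.09°.

79.1°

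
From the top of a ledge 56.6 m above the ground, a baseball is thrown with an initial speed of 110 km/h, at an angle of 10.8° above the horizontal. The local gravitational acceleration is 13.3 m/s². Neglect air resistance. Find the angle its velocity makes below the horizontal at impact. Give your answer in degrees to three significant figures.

Convert: 110 km/h = 110/3.6 = 30.56 m/s.
Components: vₓ = 30.56 cos 10.8° = 30.01 m/s, v_y0 = 30.56 sin 10.8° = 5.726 m/s.
The projectile lands when y = 56.6 + (5.726) t − ½·13.3·t² = 0. Positive root: t = (5.726 + √(5.726² + 2·13.3·56.6)) / 13.3 = (5.726 + 39.22) / 13.3 = 3.379 s.
At impact: v_y = v_y0 − g t = −39.22 m/s; vₓ = 30.01 m/s.
Angle below horizontal: arctan(|v_y|/vₓ) = arctan(39.22/30.01) = 52.58°.

52.6°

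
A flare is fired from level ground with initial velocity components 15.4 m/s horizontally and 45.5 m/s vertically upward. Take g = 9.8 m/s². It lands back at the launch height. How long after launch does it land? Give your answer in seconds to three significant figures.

Landing at launch height ⇒ T = 2 v_y0 / g = 2 × 45.50 / 9.80 = 9.286 s.

9.29 s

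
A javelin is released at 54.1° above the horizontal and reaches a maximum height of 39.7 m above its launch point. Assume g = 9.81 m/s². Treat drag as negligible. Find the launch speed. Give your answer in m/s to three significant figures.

At the peak v_y = 0, so v_y0 = √(2gH) = √(2 × 9.81 × 39.7) = 27.91 m/s.
v_y0 = v₀ sin θ ⇒ v₀ = 27.91 / sin 54.1° = 34.45 m/s.

34.5 m/s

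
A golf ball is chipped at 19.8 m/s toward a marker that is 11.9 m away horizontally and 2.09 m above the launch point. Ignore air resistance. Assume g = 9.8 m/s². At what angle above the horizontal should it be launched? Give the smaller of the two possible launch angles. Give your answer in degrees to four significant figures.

18.87°

Trajectory: y = x tanθ − g x² (1 + tan²θ)/(2v₀²). With x = 11.9, y = 2.09, v₀ = 19.8, g = 9.80:
1.770 tan²θ − 11.9 tanθ + (3.860) = 0.
tanθ = [11.9 ± √(11.9² − 4 × 1.770 × (3.860))] / (2 × 1.770) = (11.9 ± 10.69) / 3.540, giving tanθ = 0.3417 or 6.382.
θ = 18.87° or 81.09°; the smaller is 18.87°.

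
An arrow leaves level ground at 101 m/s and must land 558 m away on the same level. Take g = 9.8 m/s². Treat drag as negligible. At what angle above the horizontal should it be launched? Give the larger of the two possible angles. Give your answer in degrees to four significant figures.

73.79°

R = v₀² sin 2θ / g gives sin 2θ = gR/v₀² = 9.80·558/101² = 0.5361.
2θ = 32.42° or 180° − 32.42° = 147.6°, so θ = 16.21° or 73.79°.
The larger angle is 73.79°.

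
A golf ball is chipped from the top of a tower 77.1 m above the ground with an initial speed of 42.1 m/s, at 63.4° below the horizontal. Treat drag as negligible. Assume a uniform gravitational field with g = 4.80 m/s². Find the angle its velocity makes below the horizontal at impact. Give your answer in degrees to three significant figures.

Resolve: vₓ = 42.10 cos 63.4° = 18.85 m/s and v_y0 = −37.64 m/s (downward).
With up positive and y = 0 at the ground: y(t) = 77.1 + (−37.64) t − 2.400 t². Setting y = 0 and taking the positive root: t = [−37.64 + √(37.64² + 2·4.80·77.1)] / 4.80 = (−37.64 + 46.45) / 4.80 = 1.834 s.
At impact: v_y = v_y0 − g t = −46.45 m/s; vₓ = 18.85 m/s.
Angle below horizontal: arctan(|v_y|/vₓ) = arctan(46.45/18.85) = 67.91°.

67.9°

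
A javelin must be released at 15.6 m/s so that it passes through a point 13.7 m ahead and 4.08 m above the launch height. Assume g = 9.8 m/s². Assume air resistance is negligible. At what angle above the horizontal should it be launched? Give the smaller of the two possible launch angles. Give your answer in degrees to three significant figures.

35.5°

Trajectory: y = x tanθ − g x² (1 + tan²θ)/(2v₀²). With x = 13.7, y = 4.08, v₀ = 15.6, g = 9.80:
3.779 tan²θ − 13.7 tanθ + (7.859) = 0.
tanθ = [13.7 ± √(13.7² − 4 × 3.779 × (7.859))] / (2 × 3.779) = (13.7 ± 8.300) / 7.558, giving tanθ = 0.7145 or 2.911.
θ = 35.54° or 71.04°; the smaller is 35.54°.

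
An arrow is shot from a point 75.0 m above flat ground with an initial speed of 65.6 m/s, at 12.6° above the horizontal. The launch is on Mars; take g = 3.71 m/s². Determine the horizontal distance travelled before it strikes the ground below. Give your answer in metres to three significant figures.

723 m

Resolve: vₓ = 65.60 cos 12.6° = 64.02 m/s and v_y0 = 65.60 sin 12.6° = 14.31 m/s.
Vertical motion (up positive, ground at y = 0): 1.855 t² − (14.31) t − 75.0 = 0, so t = (14.31 + √(14.31² + 2·3.71·75.0)) / 3.71 = (14.31 + 27.59) / 3.71 = 11.29 s.
Horizontal distance: R = vₓ t = 64.02 × 11.29 = 723.1 m.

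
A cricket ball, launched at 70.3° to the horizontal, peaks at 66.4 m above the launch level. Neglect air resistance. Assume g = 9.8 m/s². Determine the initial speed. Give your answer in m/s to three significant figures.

At the peak v_y = 0, so v_y0 = √(2gH) = √(2 × 9.80 × 66.4) = 36.08 m/s.
v_y0 = v₀ sin θ ⇒ v₀ = 36.08 / sin 70.3° = 38.32 m/s.

38.3 m/s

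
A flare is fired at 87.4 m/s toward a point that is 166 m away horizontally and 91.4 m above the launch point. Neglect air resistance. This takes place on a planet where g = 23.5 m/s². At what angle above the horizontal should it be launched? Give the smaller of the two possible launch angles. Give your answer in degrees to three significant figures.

48.6°

Trajectory: y = x tanθ − g x² (1 + tan²θ)/(2v₀²). With x = 166, y = 91.4, v₀ = 87.4, g = 23.5:
42.39 tan²θ − 166 tanθ + (133.8) = 0.
tanθ = [166 ± √(166² − 4 × 42.39 × (133.8))] / (2 × 42.39) = (166 ± 69.81) / 84.77, giving tanθ = 1.135 or 2.782.
θ = 48.61° or 70.23°; the smaller is 48.61°.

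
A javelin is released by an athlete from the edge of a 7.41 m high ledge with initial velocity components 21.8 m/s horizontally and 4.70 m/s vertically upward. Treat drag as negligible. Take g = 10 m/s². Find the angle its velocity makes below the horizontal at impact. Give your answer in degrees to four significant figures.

The projectile lands when y = 7.41 + (4.700) t − ½·10.0·t² = 0. Positive root: t = (4.700 + √(4.700² + 2·10.0·7.41)) / 10.0 = (4.700 + 13.05) / 10.0 = 1.775 s.
At impact: v_y = v_y0 − g t = −13.05 m/s; vₓ = 21.80 m/s.
Angle below horizontal: arctan(|v_y|/vₓ) = arctan(13.05/21.80) = 30.90°.

30.90°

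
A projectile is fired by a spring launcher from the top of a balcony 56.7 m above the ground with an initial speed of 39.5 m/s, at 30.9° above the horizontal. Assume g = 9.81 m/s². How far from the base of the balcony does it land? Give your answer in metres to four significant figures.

205.0 m

vₓ = 39.50 cos 30.9° = 33.89 m/s; v_y0 = 39.50 sin 30.9° = 20.28 m/s.
Vertical motion (up positive, ground at y = 0): 4.905 t² − (20.28) t − 56.7 = 0, so t = (20.28 + √(20.28² + 2·9.81·56.7)) / 9.81 = (20.28 + 39.04) / 9.81 = 6.047 s.
Horizontal distance: R = vₓ t = 33.89 × 6.047 = 205.0 m.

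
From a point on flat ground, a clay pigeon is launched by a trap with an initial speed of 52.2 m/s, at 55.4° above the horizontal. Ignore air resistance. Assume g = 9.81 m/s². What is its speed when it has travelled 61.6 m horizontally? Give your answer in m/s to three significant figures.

Resolve: vₓ = 52.20 cos 55.4° = 29.64 m/s and v_y0 = 52.20 sin 55.4° = 42.97 m/s.
At x = 61.6 m, t = x/vₓ = 61.6/29.64 = 2.078 s.
Vertical velocity there: v_y = v_y0 − g t = 42.97 − 9.81 × 2.078 = 22.58 m/s.
Speed: √(vₓ² + v_y²) = √(29.64² + 22.58²) = 37.26 m/s.

37.3 m/s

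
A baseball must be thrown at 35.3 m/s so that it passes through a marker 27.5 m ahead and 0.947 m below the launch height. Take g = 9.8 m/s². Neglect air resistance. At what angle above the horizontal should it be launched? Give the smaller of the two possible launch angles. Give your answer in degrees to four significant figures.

4.249°

Trajectory: y = x tanθ − g x² (1 + tan²θ)/(2v₀²). With x = 27.5, y = −0.947, v₀ = 35.3, g = 9.80:
2.974 tan²θ − 27.5 tanθ + (2.027) = 0.
tanθ = [27.5 ± √(27.5² − 4 × 2.974 × (2.027))] / (2 × 2.974) = (27.5 ± 27.06) / 5.948, giving tanθ = 0.07430 or 9.173.
θ = 4.249° or 83.78°; the smaller is 4.249°.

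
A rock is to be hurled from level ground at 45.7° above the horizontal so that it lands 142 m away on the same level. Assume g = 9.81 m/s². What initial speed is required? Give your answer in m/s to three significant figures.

Level-ground range: R = v₀² sin(2θ)/g, so v₀ = √(gR / sin 2θ).
v₀ = √(9.81 × 142 / sin 91.40°) = √(1393 / 0.9997) = √1393.4 = 37.33 m/s.

37.3 m/s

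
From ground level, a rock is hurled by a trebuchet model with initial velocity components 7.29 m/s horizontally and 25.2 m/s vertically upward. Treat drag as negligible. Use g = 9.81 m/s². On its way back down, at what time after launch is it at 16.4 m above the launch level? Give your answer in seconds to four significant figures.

4.373 s

Set y = v_y0 t − ½ g t² = 16.4: 4.905 t² − 25.20 t + 16.4 = 0.
Quadratic formula: t = (25.20 ± √313.27) / 9.81 = (25.20 ± 17.70) / 9.81 → t = 0.7646 s or 4.373 s.
The descending-branch root is 4.373 s.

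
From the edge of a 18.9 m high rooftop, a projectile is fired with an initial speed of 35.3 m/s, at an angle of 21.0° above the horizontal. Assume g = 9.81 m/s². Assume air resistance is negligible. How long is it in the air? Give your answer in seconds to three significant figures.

Components: vₓ = 35.30 cos 21.0° = 32.96 m/s, v_y0 = 35.30 sin 21.0° = 12.65 m/s.
With up positive and y = 0 at the ground: y(t) = 18.9 + (12.65) t − 4.905 t². Setting y = 0 and taking the positive root: t = [12.65 + √(12.65² + 2·9.81·18.9)] / 9.81 = (12.65 + 23.04) / 9.81 = 3.638 s.

3.64 s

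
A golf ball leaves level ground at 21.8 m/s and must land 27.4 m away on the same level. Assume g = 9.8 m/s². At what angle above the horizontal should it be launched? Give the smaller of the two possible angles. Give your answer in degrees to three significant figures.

17.2°

From R = (v₀²/g) sin 2θ: sin 2θ = 9.80 × 27.4 / 475.24 = 0.5650.
2θ = 34.40° or 180° − 34.40° = 145.6°, so θ = 17.20° or 72.80°.
The smaller angle is 17.20°.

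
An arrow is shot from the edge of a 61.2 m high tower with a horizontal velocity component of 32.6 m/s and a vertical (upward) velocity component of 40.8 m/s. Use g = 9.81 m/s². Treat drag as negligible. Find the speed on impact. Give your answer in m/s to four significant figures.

Vertical motion (up positive, ground at y = 0): 4.905 t² − (40.80) t − 61.2 = 0, so t = (40.80 + √(40.80² + 2·9.81·61.2)) / 9.81 = (40.80 + 53.53) / 9.81 = 9.616 s.
Vertical velocity at impact: v_y = v_y0 − g t = 40.80 − 9.81 × 9.616 = −53.53 m/s.
Speed: |v| = √(vₓ² + v_y²) = √(32.60² + 53.53²) = 62.67 m/s.

62.67 m/s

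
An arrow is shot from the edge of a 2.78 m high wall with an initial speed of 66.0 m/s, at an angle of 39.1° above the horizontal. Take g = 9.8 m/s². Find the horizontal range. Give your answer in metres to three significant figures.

438 m

Horizontal component vₓ = 66.00 cos 39.1° = 51.22 m/s; vertical v_y0 = 66.00 sin 39.1° = 41.62 m/s.
The projectile lands when y = 2.78 + (41.62) t − ½·9.80·t² = 0. Positive root: t = (41.62 + √(41.62² + 2·9.80·2.78)) / 9.80 = (41.62 + 42.27) / 9.80 = 8.561 s.
Horizontal distance: R = vₓ t = 51.22 × 8.561 = 438.5 m.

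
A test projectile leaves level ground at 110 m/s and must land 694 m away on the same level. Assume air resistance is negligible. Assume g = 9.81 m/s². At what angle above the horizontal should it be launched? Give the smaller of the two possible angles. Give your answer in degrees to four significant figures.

17.12°

R = v₀² sin 2θ / g gives sin 2θ = gR/v₀² = 9.81·694/110² = 0.5627.
2θ = 34.24° or 180° − 34.24° = 145.8°, so θ = 17.12° or 72.88°.
The smaller angle is 17.12°.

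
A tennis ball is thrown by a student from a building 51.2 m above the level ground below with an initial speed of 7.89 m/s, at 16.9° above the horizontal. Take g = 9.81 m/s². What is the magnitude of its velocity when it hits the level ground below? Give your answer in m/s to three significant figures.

32.7 m/s

Components: vₓ = 7.890 cos 16.9° = 7.549 m/s, v_y0 = 7.890 sin 16.9° = 2.294 m/s.
Vertical motion (up positive, ground at y = 0): 4.905 t² − (2.294) t − 51.2 = 0, so t = (2.294 + √(2.294² + 2·9.81·51.2)) / 9.81 = (2.294 + 31.78) / 9.81 = 3.473 s.
Vertical velocity at impact: v_y = v_y0 − g t = 2.294 − 9.81 × 3.473 = −31.78 m/s.
Speed: |v| = √(vₓ² + v_y²) = √(7.549² + 31.78²) = 32.66 m/s.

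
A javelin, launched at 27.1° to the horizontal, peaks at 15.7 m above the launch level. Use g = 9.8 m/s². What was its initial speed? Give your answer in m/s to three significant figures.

38.5 m/s

At the peak v_y = 0, so v_y0 = √(2gH) = √(2 × 9.80 × 15.7) = 17.54 m/s.
v_y0 = v₀ sin θ ⇒ v₀ = 17.54 / sin 27.1° = 38.51 m/s.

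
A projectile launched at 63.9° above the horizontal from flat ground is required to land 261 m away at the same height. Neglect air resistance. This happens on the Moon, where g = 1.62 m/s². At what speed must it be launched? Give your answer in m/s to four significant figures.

On level ground R = v₀² sin 2θ / g ⇒ v₀ = √(gR / sin 2θ).
v₀ = √(1.62 × 261 / sin 127.8°) = √(422.8 / 0.7902) = √535.11 = 23.13 m/s.

23.13 m/s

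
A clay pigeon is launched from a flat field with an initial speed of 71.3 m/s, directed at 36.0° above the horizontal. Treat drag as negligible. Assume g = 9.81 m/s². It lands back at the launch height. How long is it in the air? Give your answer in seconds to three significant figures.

vₓ = 71.30 cos 36.0° = 57.68 m/s; v_y0 = 71.30 sin 36.0° = 41.91 m/s.
It returns to y = 0 when t = 2 v_y0 / g = 2(41.91)/9.81 = 8.544 s.

8.54 s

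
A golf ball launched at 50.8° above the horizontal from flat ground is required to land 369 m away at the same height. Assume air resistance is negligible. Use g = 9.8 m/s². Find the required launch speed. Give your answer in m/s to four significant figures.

From R = (v₀² / g) sin 2θ: v₀ = √(gR / sin 2θ).
v₀ = √(9.80 × 369 / sin 101.6°) = √(3616 / 0.9796) = √3691.6 = 60.76 m/s.

60.76 m/s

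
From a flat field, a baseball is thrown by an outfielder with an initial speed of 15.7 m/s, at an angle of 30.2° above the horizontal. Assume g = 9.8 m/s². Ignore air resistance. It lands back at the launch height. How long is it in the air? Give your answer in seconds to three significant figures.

1.61 s

Horizontal component vₓ = 15.70 cos 30.2° = 13.57 m/s; vertical v_y0 = 15.70 sin 30.2° = 7.897 m/s.
Time of flight on level ground: T = 2 v_y0 / g = 2 × 7.897 / 9.80 = 1.612 s.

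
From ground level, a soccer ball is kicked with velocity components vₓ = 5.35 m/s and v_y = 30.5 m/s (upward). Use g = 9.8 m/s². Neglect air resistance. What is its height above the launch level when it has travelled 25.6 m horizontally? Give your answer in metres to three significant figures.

33.8 m

Time to reach x = 25.6 m: t = x/vₓ = 25.6/5.350 = 4.785 s.
Height: y = v_y0 t − ½ g t² = 30.50 × 4.785 − 4.900 × 4.785² = 145.9 − 112.2 = 33.75 m.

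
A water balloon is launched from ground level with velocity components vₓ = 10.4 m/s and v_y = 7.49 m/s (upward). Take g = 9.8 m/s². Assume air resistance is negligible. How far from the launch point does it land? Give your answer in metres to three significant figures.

Flight time T = 2 v_y0 / g = 1.529 s.
Horizontal distance R = vₓ T = 10.40 × 1.529 = 15.90 m.

15.9 m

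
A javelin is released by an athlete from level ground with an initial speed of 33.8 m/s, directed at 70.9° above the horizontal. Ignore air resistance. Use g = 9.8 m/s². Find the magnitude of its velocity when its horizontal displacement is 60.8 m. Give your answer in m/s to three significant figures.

vₓ = 33.80 cos 70.9° = 11.06 m/s; v_y0 = 33.80 sin 70.9° = 31.94 m/s.
Time to reach x = 60.8 m: t = x/vₓ = 60.8/11.06 = 5.497 s.
Vertical velocity there: v_y = v_y0 − g t = 31.94 − 9.80 × 5.497 = −21.93 m/s.
Speed: √(vₓ² + v_y²) = √(11.06² + 21.93²) = 24.56 m/s.

24.6 m/s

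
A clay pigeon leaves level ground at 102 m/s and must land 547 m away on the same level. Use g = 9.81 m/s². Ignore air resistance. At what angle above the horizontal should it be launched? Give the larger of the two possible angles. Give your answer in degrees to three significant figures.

74.5°

Level-ground range R = v₀² sin(2θ)/g ⇒ sin(2θ) = gR/v₀² = 9.81 × 547 / 102² = 0.5158.
2θ = 31.05° or 180° − 31.05° = 149.0°, so θ = 15.52° or 74.48°.
The larger angle is 74.48°.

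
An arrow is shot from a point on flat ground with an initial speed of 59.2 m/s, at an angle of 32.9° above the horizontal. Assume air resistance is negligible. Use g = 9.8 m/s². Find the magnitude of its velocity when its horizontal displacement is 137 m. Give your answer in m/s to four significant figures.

49.97 m/s

Resolve: vₓ = 59.20 cos 32.9° = 49.71 m/s and v_y0 = 59.20 sin 32.9° = 32.16 m/s.
x = vₓ t ⇒ t = 137/49.71 = 2.756 s.
Vertical velocity there: v_y = v_y0 − g t = 32.16 − 9.80 × 2.756 = 5.145 m/s.
Speed: √(vₓ² + v_y²) = √(49.71² + 5.145²) = 49.97 m/s.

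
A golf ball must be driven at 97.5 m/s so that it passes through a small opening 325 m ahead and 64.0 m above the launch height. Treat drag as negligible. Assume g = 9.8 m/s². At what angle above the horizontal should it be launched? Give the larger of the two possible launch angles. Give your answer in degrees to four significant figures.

Trajectory: y = x tanθ − g x² (1 + tan²θ)/(2v₀²). With x = 325, y = 64.0, v₀ = 97.5, g = 9.80:
54.44 tan²θ − 325 tanθ + (118.4) = 0.
tanθ = [325 ± √(325² − 4 × 54.44 × (118.4))] / (2 × 54.44) = (325 ± 282.5) / 108.9, giving tanθ = 0.3899 or 5.579.
θ = 21.30° or 79.84°; the larger is 79.84°.

79.84°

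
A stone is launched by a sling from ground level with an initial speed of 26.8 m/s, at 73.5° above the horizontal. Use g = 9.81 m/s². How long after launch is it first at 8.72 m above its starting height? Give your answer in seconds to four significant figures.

0.3647 s

Resolve: vₓ = 26.80 cos 73.5° = 7.612 m/s and v_y0 = 26.80 sin 73.5° = 25.70 m/s.
Require v_y0 t − ½ g t² = 8.72, i.e. 4.905 t² − 25.70 t + 8.72 = 0.
t = [25.70 ± √(25.70² − 2·9.81·8.72)] / 9.81 = (25.70 ± 22.12) / 9.81, so t = 0.3647 s or t = 4.874 s.
The first (ascending) time is 0.3647 s.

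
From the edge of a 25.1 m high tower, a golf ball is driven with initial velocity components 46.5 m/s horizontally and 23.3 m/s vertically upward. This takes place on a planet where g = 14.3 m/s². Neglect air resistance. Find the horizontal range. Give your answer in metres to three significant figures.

The projectile lands when y = 25.1 + (23.30) t − ½·14.3·t² = 0. Positive root: t = (23.30 + √(23.30² + 2·14.3·25.1)) / 14.3 = (23.30 + 35.51) / 14.3 = 4.112 s.
Horizontal distance: R = vₓ t = 46.50 × 4.112 = 191.2 m.

191 m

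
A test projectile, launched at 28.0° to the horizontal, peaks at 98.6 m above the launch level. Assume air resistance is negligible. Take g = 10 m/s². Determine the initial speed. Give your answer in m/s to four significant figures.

94.59 m/s

At the peak v_y = 0, so v_y0 = √(2gH) = √(2 × 10.0 × 98.6) = 44.41 m/s.
v_y0 = v₀ sin θ ⇒ v₀ = 44.41 / sin 28.0° = 94.59 m/s.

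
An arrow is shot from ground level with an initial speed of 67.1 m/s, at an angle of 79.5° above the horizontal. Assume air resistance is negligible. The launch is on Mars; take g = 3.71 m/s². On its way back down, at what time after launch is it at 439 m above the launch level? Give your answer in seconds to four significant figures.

Resolve: vₓ = 67.10 cos 79.5° = 12.23 m/s and v_y0 = 67.10 sin 79.5° = 65.98 m/s.
Require v_y0 t − ½ g t² = 439, i.e. 1.855 t² − 65.98 t + 439 = 0.
t = [65.98 ± √(65.98² − 2·3.71·439)] / 3.71 = (65.98 ± 33.10) / 3.71, so t = 8.862 s or t = 26.70 s.
The descending-branch root is 26.70 s.

26.70 s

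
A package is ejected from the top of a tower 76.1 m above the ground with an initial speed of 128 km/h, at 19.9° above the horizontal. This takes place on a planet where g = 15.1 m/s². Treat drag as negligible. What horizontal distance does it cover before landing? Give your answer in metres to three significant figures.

136 m

Convert: 128 km/h = 128/3.6 = 35.56 m/s.
Horizontal component vₓ = 35.56 cos 19.9° = 33.43 m/s; vertical v_y0 = 35.56 sin 19.9° = 12.10 m/s.
Vertical motion (up positive, ground at y = 0): 7.550 t² − (12.10) t − 76.1 = 0, so t = (12.10 + √(12.10² + 2·15.1·76.1)) / 15.1 = (12.10 + 49.44) / 15.1 = 4.076 s.
Horizontal distance: R = vₓ t = 33.43 × 4.076 = 136.3 m.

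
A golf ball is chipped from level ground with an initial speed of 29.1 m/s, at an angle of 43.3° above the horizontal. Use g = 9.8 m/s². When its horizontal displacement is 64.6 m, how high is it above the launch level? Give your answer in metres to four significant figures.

Components: vₓ = 29.10 cos 43.3° = 21.18 m/s, v_y0 = 29.10 sin 43.3° = 19.96 m/s.
x = vₓ t ⇒ t = 64.6/21.18 = 3.050 s.
Height: y = v_y0 t − ½ g t² = 19.96 × 3.050 − 4.900 × 3.050² = 60.88 − 45.59 = 15.28 m.

15.28 m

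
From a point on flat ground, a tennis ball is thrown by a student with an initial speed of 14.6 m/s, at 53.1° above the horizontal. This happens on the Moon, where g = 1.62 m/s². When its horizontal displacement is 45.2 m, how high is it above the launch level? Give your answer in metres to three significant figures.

Resolve: vₓ = 14.60 cos 53.1° = 8.766 m/s and v_y0 = 14.60 sin 53.1° = 11.68 m/s.
x = vₓ t ⇒ t = 45.2/8.766 = 5.156 s.
Height: y = v_y0 t − ½ g t² = 11.68 × 5.156 − 0.8100 × 5.156² = 60.20 − 21.54 = 38.67 m.

38.7 m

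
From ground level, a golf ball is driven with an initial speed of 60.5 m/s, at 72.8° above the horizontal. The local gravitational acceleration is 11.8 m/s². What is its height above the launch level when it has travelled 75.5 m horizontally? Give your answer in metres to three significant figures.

139 m

Horizontal component vₓ = 60.50 cos 72.8° = 17.89 m/s; vertical v_y0 = 60.50 sin 72.8° = 57.79 m/s.
At x = 75.5 m, t = x/vₓ = 75.5/17.89 = 4.220 s.
Height: y = v_y0 t − ½ g t² = 57.79 × 4.220 − 5.900 × 4.220² = 243.9 − 105.1 = 138.8 m.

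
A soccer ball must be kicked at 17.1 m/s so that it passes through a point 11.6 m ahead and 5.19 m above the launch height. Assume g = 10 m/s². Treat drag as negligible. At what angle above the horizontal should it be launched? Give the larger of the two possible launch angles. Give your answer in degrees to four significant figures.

Trajectory: y = x tanθ − g x² (1 + tan²θ)/(2v₀²). With x = 11.6, y = 5.19, v₀ = 17.1, g = 10.0:
2.301 tan²θ − 11.6 tanθ + (7.491) = 0.
tanθ = [11.6 ± √(11.6² − 4 × 2.301 × (7.491))] / (2 × 2.301) = (11.6 ± 8.100) / 4.602, giving tanθ = 0.7605 or 4.281.
θ = 37.25° or 76.85°; the larger is 76.85°.

76.85°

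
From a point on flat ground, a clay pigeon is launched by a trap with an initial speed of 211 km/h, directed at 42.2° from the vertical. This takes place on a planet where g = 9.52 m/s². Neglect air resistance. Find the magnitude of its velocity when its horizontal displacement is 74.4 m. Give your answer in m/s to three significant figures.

46.9 m/s

Convert: 211 km/h = 211/3.6 = 58.61 m/s.
Components: vₓ = 58.61 sin 42.2° = 39.37 m/s, v_y0 = 58.61 cos 42.2° = 43.42 m/s.
x = vₓ t ⇒ t = 74.4/39.37 = 1.890 s.
Vertical velocity there: v_y = v_y0 − g t = 43.42 − 9.52 × 1.890 = 25.43 m/s.
Speed: √(vₓ² + v_y²) = √(39.37² + 25.43²) = 46.87 m/s.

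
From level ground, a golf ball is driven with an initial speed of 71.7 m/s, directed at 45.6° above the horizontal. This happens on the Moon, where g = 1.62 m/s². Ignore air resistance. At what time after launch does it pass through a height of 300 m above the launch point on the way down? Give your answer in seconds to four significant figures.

56.71 s

Resolve: vₓ = 71.70 cos 45.6° = 50.17 m/s and v_y0 = 71.70 sin 45.6° = 51.23 m/s.
Set y = v_y0 t − ½ g t² = 300: 0.8100 t² − 51.23 t + 300 = 0.
t = [51.23 ± √(51.23² − 2·1.62·300)] / 1.62 = (51.23 ± 40.65) / 1.62, so t = 6.531 s or t = 56.71 s.
The descending-branch root is 56.71 s.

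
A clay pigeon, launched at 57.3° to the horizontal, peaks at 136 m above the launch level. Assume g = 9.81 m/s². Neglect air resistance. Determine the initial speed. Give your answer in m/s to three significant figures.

At the peak v_y = 0, so v_y0 = √(2gH) = √(2 × 9.81 × 136) = 51.66 m/s.
v_y0 = v₀ sin θ ⇒ v₀ = 51.66 / sin 57.3° = 61.38 m/s.

61.4 m/s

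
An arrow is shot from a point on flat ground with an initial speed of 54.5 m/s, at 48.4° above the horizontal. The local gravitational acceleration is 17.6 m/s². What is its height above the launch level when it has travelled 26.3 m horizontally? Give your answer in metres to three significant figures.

Resolve: vₓ = 54.50 cos 48.4° = 36.18 m/s and v_y0 = 54.50 sin 48.4° = 40.75 m/s.
x = vₓ t ⇒ t = 26.3/36.18 = 0.7268 s.
Height: y = v_y0 t − ½ g t² = 40.75 × 0.7268 − 8.800 × 0.7268² = 29.62 − 4.649 = 24.97 m.

25.0 m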